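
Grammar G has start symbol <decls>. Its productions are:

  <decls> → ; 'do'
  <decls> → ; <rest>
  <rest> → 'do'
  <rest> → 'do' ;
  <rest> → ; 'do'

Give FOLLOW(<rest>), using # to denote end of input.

In <decls> → ; <rest>: <rest> is at the end, add FOLLOW(<decls>) = { # }.
Union: FOLLOW(<rest>) = { # }.

{ # }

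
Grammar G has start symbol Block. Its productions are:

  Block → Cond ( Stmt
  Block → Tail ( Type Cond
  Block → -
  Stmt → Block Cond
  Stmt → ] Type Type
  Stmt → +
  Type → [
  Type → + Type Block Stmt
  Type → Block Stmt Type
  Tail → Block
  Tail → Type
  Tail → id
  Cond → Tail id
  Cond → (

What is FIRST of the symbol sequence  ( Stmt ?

( is a terminal; add {(} and stop.

{ ( }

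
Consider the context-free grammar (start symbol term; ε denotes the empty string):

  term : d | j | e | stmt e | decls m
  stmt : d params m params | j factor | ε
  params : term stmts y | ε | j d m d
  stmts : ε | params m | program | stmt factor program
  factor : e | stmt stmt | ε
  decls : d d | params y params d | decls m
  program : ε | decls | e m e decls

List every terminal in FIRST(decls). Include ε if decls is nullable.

decls : d d contributes {d}.
From decls : params y params d: params nullable, take FIRST(params) ∪ {y} = { d, e, j, y }.
From decls : decls m: add FIRST(decls) = { d, e, j, y }.
Union: FIRST(decls) = { d, e, j, y }.

{ d, e, j, y }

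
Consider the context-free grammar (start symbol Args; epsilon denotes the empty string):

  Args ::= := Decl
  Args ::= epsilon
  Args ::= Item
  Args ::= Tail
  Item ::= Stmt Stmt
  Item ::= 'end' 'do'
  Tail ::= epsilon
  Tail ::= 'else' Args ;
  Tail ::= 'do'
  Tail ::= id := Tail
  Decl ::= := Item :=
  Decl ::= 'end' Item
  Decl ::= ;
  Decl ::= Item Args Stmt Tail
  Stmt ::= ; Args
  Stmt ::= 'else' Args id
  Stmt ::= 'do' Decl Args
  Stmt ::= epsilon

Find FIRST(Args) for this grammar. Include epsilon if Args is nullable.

{ 'do', 'else', 'end', :=, ;, id, epsilon }

Args ::= := Decl contributes {:=}.
Args ::= epsilon contributes epsilon.
From Args ::= Item: add FIRST(Item) = { 'do', 'else', 'end', ;, epsilon } (including epsilon since Item is nullable).
From Args ::= Tail: add FIRST(Tail) = { 'do', 'else', id, epsilon } (including epsilon since Tail is nullable).
Union: FIRST(Args) = { 'do', 'else', 'end', :=, ;, id, epsilon }.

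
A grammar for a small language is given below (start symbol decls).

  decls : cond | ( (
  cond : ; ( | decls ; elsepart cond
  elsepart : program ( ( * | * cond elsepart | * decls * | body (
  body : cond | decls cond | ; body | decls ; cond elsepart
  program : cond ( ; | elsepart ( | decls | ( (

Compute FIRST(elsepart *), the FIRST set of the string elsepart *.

Add FIRST(elsepart) = { (, *, ; }; elsepart is not nullable, stop.

{ (, *, ; }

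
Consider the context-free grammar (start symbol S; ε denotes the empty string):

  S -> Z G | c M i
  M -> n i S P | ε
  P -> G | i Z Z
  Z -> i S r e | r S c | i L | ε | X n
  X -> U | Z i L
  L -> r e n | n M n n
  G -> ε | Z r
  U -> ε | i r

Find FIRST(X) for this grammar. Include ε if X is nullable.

From X -> U: add FIRST(U) = { i, ε } (including ε since U is nullable).
From X -> Z i L: Z nullable, take FIRST(Z) ∪ {i} = { i, n, r }.
Union: FIRST(X) = { i, n, r, ε }.

{ i, n, r, ε }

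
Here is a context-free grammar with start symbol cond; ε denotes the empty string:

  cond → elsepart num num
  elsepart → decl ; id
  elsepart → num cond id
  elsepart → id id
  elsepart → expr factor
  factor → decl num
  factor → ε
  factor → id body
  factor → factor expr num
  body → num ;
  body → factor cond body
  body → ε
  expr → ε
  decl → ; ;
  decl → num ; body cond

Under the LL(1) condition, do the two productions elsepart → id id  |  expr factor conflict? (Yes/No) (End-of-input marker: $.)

Yes

FIRST(id id) = { id } and FIRST(expr factor) = { ;, id, num, ε }.
Both contain id, so the two alternatives are not disjoint — LL(1) conflict.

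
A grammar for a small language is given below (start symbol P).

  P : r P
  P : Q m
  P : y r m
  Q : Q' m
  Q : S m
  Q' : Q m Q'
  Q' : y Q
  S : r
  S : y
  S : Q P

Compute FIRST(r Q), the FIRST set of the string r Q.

{ r }

r is a terminal; add {r} and stop.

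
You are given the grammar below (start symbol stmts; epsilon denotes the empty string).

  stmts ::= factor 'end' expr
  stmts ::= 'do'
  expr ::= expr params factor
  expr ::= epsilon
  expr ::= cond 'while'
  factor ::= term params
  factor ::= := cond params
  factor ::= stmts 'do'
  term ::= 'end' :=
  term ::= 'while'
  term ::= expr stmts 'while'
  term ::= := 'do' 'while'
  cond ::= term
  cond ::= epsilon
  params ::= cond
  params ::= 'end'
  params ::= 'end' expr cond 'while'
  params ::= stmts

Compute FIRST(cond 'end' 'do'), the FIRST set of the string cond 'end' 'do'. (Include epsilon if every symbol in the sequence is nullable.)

{ 'do', 'end', 'while', := }

Add FIRST(cond)\{epsilon} = { 'do', 'end', 'while', := }; cond is nullable, continue.
'end' is a terminal; add {'end'} and stop.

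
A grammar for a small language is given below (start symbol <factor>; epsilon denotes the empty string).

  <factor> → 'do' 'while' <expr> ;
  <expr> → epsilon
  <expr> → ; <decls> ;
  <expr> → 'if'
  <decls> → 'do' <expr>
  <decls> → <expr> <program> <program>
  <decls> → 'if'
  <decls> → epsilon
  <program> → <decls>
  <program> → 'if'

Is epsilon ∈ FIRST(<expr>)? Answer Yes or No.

<expr> has an epsilon-production, so <expr> ⇒ epsilon.

Yes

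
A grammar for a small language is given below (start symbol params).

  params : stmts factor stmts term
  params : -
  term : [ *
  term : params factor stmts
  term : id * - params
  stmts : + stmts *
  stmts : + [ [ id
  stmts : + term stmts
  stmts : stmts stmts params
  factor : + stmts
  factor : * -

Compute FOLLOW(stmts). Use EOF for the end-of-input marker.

{ EOF, *, +, -, [, id }

In params : stmts factor stmts term: add FIRST(factor stmts term) = { *, + }.
In params : stmts factor stmts term: add FIRST(term) = { +, -, [, id }.
In term : params factor stmts: stmts is at the end, add FOLLOW(term) = { EOF, *, +, -, [, id }.
In stmts : + stmts *: add FIRST(*) = { * }.
In stmts : + term stmts: stmts is at the end, add FOLLOW(stmts) = { EOF, *, +, -, [, id }.
In stmts : stmts stmts params: add FIRST(stmts params) = { + }.
In stmts : stmts stmts params: add FIRST(params) = { +, - }.
In factor : + stmts: stmts is at the end, add FOLLOW(factor) = { + }.
Union: FOLLOW(stmts) = { EOF, *, +, -, [, id }.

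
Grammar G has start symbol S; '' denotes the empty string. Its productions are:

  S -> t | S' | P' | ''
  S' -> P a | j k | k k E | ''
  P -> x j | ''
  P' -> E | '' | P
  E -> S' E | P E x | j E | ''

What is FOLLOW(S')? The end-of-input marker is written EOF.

{ EOF, a, j, k, x }

In S -> S': S' is at the end, add FOLLOW(S) = { EOF }.
In E -> S' E: add FIRST(E)\{''} = { a, j, k, x }.
  Since E is nullable, also add FOLLOW(E) = { EOF, a, j, k, x }.
Union: FOLLOW(S') = { EOF, a, j, k, x }.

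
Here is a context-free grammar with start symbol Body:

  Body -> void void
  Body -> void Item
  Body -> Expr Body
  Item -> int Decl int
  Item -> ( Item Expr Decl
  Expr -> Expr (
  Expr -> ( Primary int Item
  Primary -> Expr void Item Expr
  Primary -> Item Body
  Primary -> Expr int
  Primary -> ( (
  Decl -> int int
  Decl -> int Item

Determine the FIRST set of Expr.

From Expr -> Expr (: add FIRST(Expr) = { ( }.
Expr -> ( Primary int Item contributes {(}.
Union: FIRST(Expr) = { ( }.

{ ( }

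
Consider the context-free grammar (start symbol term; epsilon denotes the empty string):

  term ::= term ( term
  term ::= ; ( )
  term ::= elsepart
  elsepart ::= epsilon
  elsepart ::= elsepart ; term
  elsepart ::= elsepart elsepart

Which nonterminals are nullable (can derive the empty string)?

Directly nullable (have an epsilon-production): elsepart.
term ::= elsepart with every symbol nullable, so term is nullable.

{ elsepart, term }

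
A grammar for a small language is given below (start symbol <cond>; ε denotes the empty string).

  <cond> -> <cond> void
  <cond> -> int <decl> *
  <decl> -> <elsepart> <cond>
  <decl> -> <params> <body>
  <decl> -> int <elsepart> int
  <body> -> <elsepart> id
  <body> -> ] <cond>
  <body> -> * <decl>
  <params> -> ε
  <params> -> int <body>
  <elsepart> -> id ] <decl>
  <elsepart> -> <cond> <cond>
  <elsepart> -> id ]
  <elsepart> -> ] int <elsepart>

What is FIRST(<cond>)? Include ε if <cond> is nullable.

From <cond> -> <cond> void: add FIRST(<cond>) = { int }.
<cond> -> int <decl> * contributes {int}.
Union: FIRST(<cond>) = { int }.

{ int }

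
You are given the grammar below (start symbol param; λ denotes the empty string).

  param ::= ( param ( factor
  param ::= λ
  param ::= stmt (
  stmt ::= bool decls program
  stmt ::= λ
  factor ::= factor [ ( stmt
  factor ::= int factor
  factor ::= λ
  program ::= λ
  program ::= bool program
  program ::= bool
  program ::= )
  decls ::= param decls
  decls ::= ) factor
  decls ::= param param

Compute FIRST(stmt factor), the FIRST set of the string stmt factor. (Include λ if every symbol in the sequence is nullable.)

{ [, bool, int, λ }

Add FIRST(stmt)\{λ} = { bool }; stmt is nullable, continue.
Add FIRST(factor)\{λ} = { [, int }; factor is nullable, continue.
Every symbol is nullable, so include λ.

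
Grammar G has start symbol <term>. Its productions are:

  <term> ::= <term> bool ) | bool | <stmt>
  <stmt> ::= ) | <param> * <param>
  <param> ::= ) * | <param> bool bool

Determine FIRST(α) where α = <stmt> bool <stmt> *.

Add FIRST(<stmt>) = { ) }; <stmt> is not nullable, stop.

{ ) }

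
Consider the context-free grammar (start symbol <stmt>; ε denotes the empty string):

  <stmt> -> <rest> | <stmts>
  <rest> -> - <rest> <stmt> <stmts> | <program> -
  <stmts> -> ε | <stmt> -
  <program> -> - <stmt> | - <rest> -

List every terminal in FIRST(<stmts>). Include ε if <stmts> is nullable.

{ -, ε }

<stmts> -> ε contributes ε.
From <stmts> -> <stmt> -: <stmt> nullable, take FIRST(<stmt>) ∪ {-} = { - }.
Union: FIRST(<stmts>) = { -, ε }.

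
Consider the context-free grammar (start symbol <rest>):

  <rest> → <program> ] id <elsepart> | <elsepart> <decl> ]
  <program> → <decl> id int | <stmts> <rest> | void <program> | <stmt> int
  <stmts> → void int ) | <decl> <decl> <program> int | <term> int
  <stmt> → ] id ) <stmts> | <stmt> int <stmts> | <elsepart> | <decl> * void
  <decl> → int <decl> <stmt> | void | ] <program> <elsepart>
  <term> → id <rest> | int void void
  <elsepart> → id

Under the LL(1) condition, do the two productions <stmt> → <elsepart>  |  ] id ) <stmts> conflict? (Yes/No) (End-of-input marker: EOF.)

FIRST(<elsepart>) = { id } and FIRST(] id ) <stmts>) = { ] }.
The FIRST sets are disjoint and neither alternative is nullable — no conflict.

No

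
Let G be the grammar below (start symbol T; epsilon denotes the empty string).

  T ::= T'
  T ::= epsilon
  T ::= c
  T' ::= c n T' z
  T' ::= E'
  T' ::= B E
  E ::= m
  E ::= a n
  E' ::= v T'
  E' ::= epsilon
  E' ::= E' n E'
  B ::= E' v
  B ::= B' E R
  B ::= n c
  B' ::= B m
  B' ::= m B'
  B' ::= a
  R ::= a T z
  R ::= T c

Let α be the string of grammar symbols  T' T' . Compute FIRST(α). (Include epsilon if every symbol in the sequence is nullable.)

{ a, c, m, n, v, epsilon }

Add FIRST(T')\{epsilon} = { a, c, m, n, v }; T' is nullable, continue.
Add FIRST(T')\{epsilon} = { a, c, m, n, v }; T' is nullable, continue.
Every symbol is nullable, so include epsilon.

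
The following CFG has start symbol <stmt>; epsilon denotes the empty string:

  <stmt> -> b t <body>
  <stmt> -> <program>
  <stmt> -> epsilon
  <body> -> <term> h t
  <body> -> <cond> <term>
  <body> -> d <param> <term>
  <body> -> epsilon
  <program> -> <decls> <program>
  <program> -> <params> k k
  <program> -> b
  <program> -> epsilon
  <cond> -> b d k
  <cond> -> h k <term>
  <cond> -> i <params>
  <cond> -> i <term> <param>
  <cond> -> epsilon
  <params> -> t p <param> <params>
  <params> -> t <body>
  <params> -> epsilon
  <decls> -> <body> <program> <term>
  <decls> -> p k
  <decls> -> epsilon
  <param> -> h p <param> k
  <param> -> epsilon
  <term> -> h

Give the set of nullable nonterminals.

Directly nullable (have an epsilon-production): <stmt>, <body>, <program>, <cond>, <params>, <decls>, <param>.
No other nonterminal has a production whose RHS symbols are all nullable.

{ <body>, <cond>, <decls>, <param>, <params>, <program>, <stmt> }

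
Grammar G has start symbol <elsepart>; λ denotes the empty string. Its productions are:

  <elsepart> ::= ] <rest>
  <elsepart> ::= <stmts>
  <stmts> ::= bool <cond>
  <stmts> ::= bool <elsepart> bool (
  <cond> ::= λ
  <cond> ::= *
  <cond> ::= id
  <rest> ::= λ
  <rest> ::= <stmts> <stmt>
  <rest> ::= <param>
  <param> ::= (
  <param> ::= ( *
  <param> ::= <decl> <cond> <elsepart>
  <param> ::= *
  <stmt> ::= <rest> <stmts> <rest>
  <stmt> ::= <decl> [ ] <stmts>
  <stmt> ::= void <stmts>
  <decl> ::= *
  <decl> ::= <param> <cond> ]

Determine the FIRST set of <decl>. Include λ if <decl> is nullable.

{ (, * }

<decl> ::= * contributes {*}.
From <decl> ::= <param> <cond> ]: add FIRST(<param>) = { (, * }.
Union: FIRST(<decl>) = { (, * }.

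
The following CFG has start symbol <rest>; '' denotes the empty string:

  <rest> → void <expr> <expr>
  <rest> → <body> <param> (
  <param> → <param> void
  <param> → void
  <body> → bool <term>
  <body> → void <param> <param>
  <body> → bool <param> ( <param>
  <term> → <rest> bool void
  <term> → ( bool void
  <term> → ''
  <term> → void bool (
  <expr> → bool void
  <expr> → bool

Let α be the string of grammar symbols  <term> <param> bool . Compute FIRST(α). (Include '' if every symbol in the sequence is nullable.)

Add FIRST(<term>)\{''} = { (, bool, void }; <term> is nullable, continue.
Add FIRST(<param>) = { void }; <param> is not nullable, stop.

{ (, bool, void }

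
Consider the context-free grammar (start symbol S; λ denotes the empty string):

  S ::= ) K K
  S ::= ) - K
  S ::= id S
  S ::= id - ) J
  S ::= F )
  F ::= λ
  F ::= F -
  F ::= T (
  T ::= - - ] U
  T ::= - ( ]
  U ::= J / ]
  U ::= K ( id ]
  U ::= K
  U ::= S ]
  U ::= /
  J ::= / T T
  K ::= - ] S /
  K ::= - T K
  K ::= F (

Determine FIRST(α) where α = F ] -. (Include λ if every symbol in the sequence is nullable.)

Add FIRST(F)\{λ} = { - }; F is nullable, continue.
] is a terminal; add {]} and stop.

{ -, ] }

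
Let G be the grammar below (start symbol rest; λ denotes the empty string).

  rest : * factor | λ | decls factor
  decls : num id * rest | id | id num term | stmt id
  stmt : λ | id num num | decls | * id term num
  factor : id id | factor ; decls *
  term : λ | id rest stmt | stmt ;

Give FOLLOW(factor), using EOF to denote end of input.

In rest : * factor: factor is at the end, add FOLLOW(rest) = { EOF, *, ;, id, num }.
In rest : decls factor: factor is at the end, add FOLLOW(rest) = { EOF, *, ;, id, num }.
In factor : factor ; decls *: add FIRST(; decls *) = { ; }.
Union: FOLLOW(factor) = { EOF, *, ;, id, num }.

{ EOF, *, ;, id, num }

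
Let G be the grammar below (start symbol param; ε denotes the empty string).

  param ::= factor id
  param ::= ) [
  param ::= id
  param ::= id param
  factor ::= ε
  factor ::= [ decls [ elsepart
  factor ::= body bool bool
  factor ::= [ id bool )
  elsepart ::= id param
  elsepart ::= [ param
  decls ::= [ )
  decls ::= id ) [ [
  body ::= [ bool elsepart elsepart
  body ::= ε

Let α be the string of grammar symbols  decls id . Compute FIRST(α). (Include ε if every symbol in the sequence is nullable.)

{ [, id }

Add FIRST(decls) = { [, id }; decls is not nullable, stop.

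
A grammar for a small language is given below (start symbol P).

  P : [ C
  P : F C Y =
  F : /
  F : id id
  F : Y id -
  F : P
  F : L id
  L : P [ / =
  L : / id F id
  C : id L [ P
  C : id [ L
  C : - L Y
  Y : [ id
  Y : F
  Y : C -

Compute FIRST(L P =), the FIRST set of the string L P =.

Add FIRST(L) = { -, /, [, id }; L is not nullable, stop.

{ -, /, [, id }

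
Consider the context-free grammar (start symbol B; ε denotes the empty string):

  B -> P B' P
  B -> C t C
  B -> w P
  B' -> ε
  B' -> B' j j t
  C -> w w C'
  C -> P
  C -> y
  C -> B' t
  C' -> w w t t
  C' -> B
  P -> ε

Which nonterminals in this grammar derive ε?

{ B, B', C, C', P }

Directly nullable (have an ε-production): B', P.
C' -> B with every symbol nullable, so C' is nullable.
B -> P B' P with every symbol nullable, so B is nullable.
C -> P with every symbol nullable, so C is nullable.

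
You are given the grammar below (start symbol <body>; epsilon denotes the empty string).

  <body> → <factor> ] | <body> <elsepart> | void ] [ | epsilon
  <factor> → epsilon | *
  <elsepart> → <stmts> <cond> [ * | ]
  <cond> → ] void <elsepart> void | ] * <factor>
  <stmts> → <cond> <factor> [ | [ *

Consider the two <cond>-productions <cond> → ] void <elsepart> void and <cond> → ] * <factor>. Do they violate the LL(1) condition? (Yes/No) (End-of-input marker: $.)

Yes

FIRST(] void <elsepart> void) = { ] } and FIRST(] * <factor>) = { ] }.
Both contain ], so the two alternatives are not disjoint — LL(1) conflict.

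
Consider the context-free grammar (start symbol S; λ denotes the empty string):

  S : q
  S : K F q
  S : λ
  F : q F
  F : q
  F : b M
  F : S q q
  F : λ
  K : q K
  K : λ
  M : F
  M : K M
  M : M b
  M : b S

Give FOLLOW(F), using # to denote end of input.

{ b, q }

In S : K F q: add FIRST(q) = { q }.
In F : q F: F is at the end, add FOLLOW(F) = { b, q }.
In M : F: F is at the end, add FOLLOW(M) = { b, q }.
Union: FOLLOW(F) = { b, q }.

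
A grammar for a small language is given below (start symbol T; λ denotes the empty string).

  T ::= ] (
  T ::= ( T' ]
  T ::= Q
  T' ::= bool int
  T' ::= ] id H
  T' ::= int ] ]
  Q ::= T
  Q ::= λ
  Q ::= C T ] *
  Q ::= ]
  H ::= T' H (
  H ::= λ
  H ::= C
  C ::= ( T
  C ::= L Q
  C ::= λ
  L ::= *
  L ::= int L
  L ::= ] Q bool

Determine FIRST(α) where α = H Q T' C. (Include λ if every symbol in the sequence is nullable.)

{ (, *, ], bool, int }

Add FIRST(H)\{λ} = { (, *, ], bool, int }; H is nullable, continue.
Add FIRST(Q)\{λ} = { (, *, ], int }; Q is nullable, continue.
Add FIRST(T') = { ], bool, int }; T' is not nullable, stop.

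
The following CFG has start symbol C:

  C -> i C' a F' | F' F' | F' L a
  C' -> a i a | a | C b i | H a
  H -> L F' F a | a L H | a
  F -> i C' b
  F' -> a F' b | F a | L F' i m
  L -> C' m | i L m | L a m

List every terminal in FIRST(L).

From L -> C' m: add FIRST(C') = { a, i }.
L -> i L m contributes {i}.
From L -> L a m: add FIRST(L) = { a, i }.
Union: FIRST(L) = { a, i }.

{ a, i }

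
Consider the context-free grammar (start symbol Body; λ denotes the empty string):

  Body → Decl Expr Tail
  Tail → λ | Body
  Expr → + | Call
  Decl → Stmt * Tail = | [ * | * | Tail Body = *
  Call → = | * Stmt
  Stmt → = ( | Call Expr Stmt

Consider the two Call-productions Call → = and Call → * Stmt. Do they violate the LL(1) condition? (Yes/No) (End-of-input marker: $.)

No

FIRST(=) = { = } and FIRST(* Stmt) = { * }.
The FIRST sets are disjoint and neither alternative is nullable — no conflict.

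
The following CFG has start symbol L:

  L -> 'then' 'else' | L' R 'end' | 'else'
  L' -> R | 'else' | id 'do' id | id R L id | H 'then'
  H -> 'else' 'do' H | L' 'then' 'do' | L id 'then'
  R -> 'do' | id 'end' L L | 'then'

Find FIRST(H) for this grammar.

H -> 'else' 'do' H contributes {'else'}.
From H -> L' 'then' 'do': add FIRST(L') = { 'do', 'else', 'then', id }.
From H -> L id 'then': add FIRST(L) = { 'do', 'else', 'then', id }.
Union: FIRST(H) = { 'do', 'else', 'then', id }.

{ 'do', 'else', 'then', id }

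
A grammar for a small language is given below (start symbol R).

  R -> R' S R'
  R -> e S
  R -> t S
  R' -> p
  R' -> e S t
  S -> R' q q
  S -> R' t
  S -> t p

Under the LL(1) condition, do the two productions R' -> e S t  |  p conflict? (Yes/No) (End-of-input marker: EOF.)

No

FIRST(e S t) = { e } and FIRST(p) = { p }.
The FIRST sets are disjoint and neither alternative is nullable — no conflict.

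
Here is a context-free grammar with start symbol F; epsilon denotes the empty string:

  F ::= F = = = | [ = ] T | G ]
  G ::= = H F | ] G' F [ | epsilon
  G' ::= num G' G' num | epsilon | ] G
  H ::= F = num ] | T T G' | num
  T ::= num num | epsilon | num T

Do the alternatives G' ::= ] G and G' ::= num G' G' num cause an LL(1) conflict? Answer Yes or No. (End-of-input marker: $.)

FIRST(] G) = { ] } and FIRST(num G' G' num) = { num }.
The FIRST sets are disjoint and neither alternative is nullable — no conflict.

No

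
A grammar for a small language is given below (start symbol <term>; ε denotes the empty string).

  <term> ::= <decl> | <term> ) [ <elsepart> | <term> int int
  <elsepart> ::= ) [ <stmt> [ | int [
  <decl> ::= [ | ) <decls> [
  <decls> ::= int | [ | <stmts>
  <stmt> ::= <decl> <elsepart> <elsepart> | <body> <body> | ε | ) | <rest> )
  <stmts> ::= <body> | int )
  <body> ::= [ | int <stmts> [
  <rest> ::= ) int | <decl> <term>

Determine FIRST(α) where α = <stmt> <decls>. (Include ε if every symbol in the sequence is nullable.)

{ ), [, int }

Add FIRST(<stmt>)\{ε} = { ), [, int }; <stmt> is nullable, continue.
Add FIRST(<decls>) = { [, int }; <decls> is not nullable, stop.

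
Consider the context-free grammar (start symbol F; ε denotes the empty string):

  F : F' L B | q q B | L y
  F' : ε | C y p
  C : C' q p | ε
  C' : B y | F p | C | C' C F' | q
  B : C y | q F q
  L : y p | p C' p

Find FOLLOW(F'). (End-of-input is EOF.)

In F : F' L B: add FIRST(L B) = { p, y }.
In C' : C' C F': F' is at the end, add FOLLOW(C') = { p, q, y }.
Union: FOLLOW(F') = { p, q, y }.

{ p, q, y }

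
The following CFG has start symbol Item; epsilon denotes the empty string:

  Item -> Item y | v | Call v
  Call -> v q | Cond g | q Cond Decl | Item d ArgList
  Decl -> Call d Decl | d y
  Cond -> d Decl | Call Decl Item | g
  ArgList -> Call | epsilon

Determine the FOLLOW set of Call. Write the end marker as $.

In Item -> Call v: add FIRST(v) = { v }.
In Decl -> Call d Decl: add FIRST(d Decl) = { d }.
In Cond -> Call Decl Item: add FIRST(Decl Item) = { d, g, q, v }.
In ArgList -> Call: Call is at the end, add FOLLOW(ArgList) = { d, g, q, v }.
Union: FOLLOW(Call) = { d, g, q, v }.

{ d, g, q, v }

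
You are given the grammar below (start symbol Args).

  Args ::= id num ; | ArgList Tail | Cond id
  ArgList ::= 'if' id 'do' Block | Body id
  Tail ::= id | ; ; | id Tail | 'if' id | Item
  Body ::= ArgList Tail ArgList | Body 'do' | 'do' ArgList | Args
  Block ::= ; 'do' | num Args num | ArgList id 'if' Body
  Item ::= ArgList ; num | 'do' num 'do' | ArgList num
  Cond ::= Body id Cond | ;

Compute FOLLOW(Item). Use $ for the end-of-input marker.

{ $, 'do', 'if', ;, id, num }

In Tail ::= Item: Item is at the end, add FOLLOW(Tail) = { $, 'do', 'if', ;, id, num }.
Union: FOLLOW(Item) = { $, 'do', 'if', ;, id, num }.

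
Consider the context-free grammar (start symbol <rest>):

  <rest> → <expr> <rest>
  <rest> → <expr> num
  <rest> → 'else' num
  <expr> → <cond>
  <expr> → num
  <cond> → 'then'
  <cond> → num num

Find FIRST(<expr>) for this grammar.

From <expr> → <cond>: add FIRST(<cond>) = { 'then', num }.
<expr> → num contributes {num}.
Union: FIRST(<expr>) = { 'then', num }.

{ 'then', num }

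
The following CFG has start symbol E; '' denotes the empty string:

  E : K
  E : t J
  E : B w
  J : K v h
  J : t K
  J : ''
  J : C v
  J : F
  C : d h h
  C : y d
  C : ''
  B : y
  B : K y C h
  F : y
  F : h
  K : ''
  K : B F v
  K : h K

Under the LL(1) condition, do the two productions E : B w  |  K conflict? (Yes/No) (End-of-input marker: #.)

FIRST(B w) = { h, y } and FIRST(K) = { h, y, '' }.
Both contain h, so the two alternatives are not disjoint — LL(1) conflict.

Yes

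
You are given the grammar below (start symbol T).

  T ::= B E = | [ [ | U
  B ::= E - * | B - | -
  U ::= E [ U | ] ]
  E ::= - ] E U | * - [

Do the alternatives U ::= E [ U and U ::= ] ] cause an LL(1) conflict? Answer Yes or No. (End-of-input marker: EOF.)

FIRST(E [ U) = { *, - } and FIRST(] ]) = { ] }.
The FIRST sets are disjoint and neither alternative is nullable — no conflict.

No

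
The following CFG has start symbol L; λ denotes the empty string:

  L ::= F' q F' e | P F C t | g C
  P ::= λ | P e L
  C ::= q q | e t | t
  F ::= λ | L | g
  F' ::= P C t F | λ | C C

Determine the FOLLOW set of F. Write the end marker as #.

In L ::= P F C t: add FIRST(C t) = { e, q, t }.
In F' ::= P C t F: F is at the end, add FOLLOW(F') = { e, q }.
Union: FOLLOW(F) = { e, q, t }.

{ e, q, t }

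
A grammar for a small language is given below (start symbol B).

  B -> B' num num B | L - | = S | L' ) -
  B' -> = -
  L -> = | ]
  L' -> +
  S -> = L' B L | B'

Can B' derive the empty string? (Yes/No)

No nonterminal in this grammar is nullable.
No production of B' has an RHS whose symbols are all nullable, so B' is not nullable.

No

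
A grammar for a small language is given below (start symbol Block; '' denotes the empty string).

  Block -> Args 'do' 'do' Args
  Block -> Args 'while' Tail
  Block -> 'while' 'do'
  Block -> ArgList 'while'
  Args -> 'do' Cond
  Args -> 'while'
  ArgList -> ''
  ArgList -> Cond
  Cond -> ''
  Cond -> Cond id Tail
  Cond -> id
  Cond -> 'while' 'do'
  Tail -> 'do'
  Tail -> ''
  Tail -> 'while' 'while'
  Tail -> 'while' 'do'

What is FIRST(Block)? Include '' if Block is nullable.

From Block -> Args 'do' 'do' Args: add FIRST(Args) = { 'do', 'while' }.
From Block -> Args 'while' Tail: add FIRST(Args) = { 'do', 'while' }.
Block -> 'while' 'do' contributes {'while'}.
From Block -> ArgList 'while': ArgList nullable, take FIRST(ArgList) ∪ {'while'} = { 'while', id }.
Union: FIRST(Block) = { 'do', 'while', id }.

{ 'do', 'while', id }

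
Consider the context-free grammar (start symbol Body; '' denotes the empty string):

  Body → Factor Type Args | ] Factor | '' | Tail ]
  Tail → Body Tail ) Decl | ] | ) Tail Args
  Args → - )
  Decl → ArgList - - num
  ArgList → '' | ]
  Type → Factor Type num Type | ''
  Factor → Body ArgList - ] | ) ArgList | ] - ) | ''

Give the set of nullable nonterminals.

{ ArgList, Body, Factor, Type }

Directly nullable (have an ''-production): Body, ArgList, Type, Factor.
No other nonterminal has a production whose RHS symbols are all nullable.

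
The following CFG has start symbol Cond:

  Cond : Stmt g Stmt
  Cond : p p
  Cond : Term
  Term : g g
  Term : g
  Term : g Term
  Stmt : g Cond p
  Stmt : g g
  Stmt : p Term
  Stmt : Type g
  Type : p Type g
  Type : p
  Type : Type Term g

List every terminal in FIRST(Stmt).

Stmt : g Cond p contributes {g}.
Stmt : g g contributes {g}.
Stmt : p Term contributes {p}.
From Stmt : Type g: add FIRST(Type) = { p }.
Union: FIRST(Stmt) = { g, p }.

{ g, p }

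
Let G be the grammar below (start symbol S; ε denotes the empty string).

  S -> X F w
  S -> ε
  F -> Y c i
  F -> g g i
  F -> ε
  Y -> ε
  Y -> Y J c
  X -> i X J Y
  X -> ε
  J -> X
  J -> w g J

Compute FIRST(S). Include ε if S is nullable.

From S -> X F w: X, F nullable, take FIRST(X) ∪ FIRST(F) ∪ {w} = { c, g, i, w }.
S -> ε contributes ε.
Union: FIRST(S) = { c, g, i, w, ε }.

{ c, g, i, w, ε }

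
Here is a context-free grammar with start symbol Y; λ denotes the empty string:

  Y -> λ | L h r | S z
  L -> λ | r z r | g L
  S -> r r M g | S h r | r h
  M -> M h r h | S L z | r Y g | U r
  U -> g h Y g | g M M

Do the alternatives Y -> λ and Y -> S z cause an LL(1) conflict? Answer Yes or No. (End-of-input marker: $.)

No

FIRST(λ) = { λ } and FIRST(S z) = { r }.
The first is nullable but FOLLOW(Y) = { $, g } is disjoint from FIRST of the second.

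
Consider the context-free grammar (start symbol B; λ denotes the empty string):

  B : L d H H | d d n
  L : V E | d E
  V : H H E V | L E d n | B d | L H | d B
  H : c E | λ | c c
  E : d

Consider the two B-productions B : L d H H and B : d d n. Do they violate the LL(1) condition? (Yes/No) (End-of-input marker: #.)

FIRST(L d H H) = { c, d } and FIRST(d d n) = { d }.
Both contain d, so the two alternatives are not disjoint — LL(1) conflict.

Yes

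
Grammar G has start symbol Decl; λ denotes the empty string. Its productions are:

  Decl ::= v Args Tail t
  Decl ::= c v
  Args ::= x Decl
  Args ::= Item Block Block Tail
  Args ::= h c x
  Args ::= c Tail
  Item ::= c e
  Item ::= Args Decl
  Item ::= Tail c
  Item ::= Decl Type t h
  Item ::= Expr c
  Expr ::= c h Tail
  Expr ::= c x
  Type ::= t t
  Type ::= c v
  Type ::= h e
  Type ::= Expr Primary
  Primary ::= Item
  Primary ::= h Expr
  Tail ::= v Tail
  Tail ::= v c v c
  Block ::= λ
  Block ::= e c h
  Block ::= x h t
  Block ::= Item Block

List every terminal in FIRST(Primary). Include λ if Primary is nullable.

From Primary ::= Item: add FIRST(Item) = { c, h, v, x }.
Primary ::= h Expr contributes {h}.
Union: FIRST(Primary) = { c, h, v, x }.

{ c, h, v, x }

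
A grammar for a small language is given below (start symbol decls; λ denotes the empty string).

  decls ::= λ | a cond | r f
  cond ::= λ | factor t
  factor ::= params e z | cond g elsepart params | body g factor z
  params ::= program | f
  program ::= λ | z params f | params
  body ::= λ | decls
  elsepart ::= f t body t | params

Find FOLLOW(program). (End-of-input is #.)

In params ::= program: program is at the end, add FOLLOW(params) = { e, f, t, z }.
Union: FOLLOW(program) = { e, f, t, z }.

{ e, f, t, z }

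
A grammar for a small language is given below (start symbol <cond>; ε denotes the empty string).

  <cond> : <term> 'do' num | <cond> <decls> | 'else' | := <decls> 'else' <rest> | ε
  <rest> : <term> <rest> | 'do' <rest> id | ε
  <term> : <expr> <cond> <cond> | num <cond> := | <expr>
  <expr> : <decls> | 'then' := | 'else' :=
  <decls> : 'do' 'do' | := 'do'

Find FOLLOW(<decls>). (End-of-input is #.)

In <cond> : <cond> <decls>: <decls> is at the end, add FOLLOW(<cond>) = { #, 'do', 'else', 'then', :=, id, num }.
In <cond> : := <decls> 'else' <rest>: add FIRST('else' <rest>) = { 'else' }.
In <expr> : <decls>: <decls> is at the end, add FOLLOW(<expr>) = { #, 'do', 'else', 'then', :=, id, num }.
Union: FOLLOW(<decls>) = { #, 'do', 'else', 'then', :=, id, num }.

{ #, 'do', 'else', 'then', :=, id, num }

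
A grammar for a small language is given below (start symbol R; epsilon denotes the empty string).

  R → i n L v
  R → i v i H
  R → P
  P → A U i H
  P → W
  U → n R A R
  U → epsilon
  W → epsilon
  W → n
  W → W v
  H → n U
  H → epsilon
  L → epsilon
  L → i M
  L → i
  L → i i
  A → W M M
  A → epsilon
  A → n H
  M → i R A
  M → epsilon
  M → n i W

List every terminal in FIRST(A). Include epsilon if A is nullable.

From A → W M M: W, M, M nullable, take FIRST(W) ∪ FIRST(M) ∪ FIRST(M) = { i, n, v }; also epsilon since the whole RHS is nullable.
A → epsilon contributes epsilon.
A → n H contributes {n}.
Union: FIRST(A) = { i, n, v, epsilon }.

{ i, n, v, epsilon }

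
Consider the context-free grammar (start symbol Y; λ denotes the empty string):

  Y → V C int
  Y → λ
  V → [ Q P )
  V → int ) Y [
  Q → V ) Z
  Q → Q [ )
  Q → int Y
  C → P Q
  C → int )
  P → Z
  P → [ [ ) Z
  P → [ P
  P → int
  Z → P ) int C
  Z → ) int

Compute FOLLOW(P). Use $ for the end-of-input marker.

{ ), [, int }

In V → [ Q P ): add FIRST()) = { ) }.
In C → P Q: add FIRST(Q) = { [, int }.
In P → [ P: P is at the end, add FOLLOW(P) = { ), [, int }.
In Z → P ) int C: add FIRST() int C) = { ) }.
Union: FOLLOW(P) = { ), [, int }.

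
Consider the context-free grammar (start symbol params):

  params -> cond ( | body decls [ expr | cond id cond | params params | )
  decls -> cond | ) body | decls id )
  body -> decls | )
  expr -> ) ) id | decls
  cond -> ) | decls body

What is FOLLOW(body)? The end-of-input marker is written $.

In params -> body decls [ expr: add FIRST(decls [ expr) = { ) }.
In decls -> ) body: body is at the end, add FOLLOW(decls) = { $, (, ), [, id }.
In cond -> decls body: body is at the end, add FOLLOW(cond) = { $, (, ), [, id }.
Union: FOLLOW(body) = { $, (, ), [, id }.

{ $, (, ), [, id }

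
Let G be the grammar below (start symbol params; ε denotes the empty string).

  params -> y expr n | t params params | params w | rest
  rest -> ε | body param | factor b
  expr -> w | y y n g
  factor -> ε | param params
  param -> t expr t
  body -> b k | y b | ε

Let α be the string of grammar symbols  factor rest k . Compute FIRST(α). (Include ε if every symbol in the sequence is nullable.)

{ b, k, t, y }

Add FIRST(factor)\{ε} = { t }; factor is nullable, continue.
Add FIRST(rest)\{ε} = { b, t, y }; rest is nullable, continue.
k is a terminal; add {k} and stop.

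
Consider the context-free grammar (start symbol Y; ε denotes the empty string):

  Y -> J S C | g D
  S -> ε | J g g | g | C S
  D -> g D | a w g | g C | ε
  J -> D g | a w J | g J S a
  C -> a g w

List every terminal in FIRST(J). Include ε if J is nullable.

{ a, g }

From J -> D g: D nullable, take FIRST(D) ∪ {g} = { a, g }.
J -> a w J contributes {a}.
J -> g J S a contributes {g}.
Union: FIRST(J) = { a, g }.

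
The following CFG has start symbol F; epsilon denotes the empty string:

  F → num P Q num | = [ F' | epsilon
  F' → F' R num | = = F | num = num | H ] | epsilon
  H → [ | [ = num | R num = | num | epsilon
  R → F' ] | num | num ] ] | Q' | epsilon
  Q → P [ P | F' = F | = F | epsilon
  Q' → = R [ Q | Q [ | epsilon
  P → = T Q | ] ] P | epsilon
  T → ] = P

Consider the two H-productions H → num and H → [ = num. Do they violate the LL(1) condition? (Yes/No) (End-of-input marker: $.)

No

FIRST(num) = { num } and FIRST([ = num) = { [ }.
The FIRST sets are disjoint and neither alternative is nullable — no conflict.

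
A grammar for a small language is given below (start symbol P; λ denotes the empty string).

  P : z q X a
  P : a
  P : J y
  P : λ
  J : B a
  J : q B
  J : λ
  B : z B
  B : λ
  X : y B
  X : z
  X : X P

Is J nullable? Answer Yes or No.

J has an λ-production, so J ⇒ λ.

Yes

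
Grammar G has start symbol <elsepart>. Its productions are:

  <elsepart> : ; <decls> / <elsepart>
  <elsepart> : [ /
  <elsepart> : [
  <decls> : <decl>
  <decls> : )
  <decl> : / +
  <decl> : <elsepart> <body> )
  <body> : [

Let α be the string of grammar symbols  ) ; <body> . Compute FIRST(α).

) is a terminal; add {)} and stop.

{ ) }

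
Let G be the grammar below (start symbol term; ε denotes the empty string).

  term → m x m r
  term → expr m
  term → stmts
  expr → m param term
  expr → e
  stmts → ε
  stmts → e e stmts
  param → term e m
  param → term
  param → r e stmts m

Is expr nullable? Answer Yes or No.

No

Nullable nonterminals: param, stmts, term.
No production of expr has an RHS whose symbols are all nullable, so expr is not nullable.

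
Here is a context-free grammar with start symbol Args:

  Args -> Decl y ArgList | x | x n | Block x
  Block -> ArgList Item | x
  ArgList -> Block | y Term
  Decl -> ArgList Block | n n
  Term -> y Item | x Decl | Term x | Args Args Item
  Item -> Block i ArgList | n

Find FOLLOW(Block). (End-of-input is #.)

{ #, i, n, x, y }

In Args -> Block x: add FIRST(x) = { x }.
In ArgList -> Block: Block is at the end, add FOLLOW(ArgList) = { #, i, n, x, y }.
In Decl -> ArgList Block: Block is at the end, add FOLLOW(Decl) = { #, i, n, x, y }.
In Item -> Block i ArgList: add FIRST(i ArgList) = { i }.
Union: FOLLOW(Block) = { #, i, n, x, y }.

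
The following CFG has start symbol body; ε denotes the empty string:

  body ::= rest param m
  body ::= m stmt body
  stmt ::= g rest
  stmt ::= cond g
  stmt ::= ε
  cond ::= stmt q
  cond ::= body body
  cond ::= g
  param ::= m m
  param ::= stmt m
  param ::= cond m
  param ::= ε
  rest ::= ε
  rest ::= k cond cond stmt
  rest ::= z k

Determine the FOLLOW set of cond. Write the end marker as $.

In stmt ::= cond g: add FIRST(g) = { g }.
In param ::= cond m: add FIRST(m) = { m }.
In rest ::= k cond cond stmt: add FIRST(cond stmt) = { g, k, m, q, z }.
In rest ::= k cond cond stmt: add FIRST(stmt)\{ε} = { g, k, m, q, z }.
  Since stmt is nullable, also add FOLLOW(rest) = { g, k, m, q, z }.
Union: FOLLOW(cond) = { g, k, m, q, z }.

{ g, k, m, q, z }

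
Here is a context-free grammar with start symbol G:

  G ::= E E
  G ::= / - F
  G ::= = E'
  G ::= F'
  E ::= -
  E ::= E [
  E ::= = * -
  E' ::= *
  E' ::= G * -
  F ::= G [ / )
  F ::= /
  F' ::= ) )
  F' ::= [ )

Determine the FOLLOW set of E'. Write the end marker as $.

{ $, *, [ }

In G ::= = E': E' is at the end, add FOLLOW(G) = { $, *, [ }.
Union: FOLLOW(E') = { $, *, [ }.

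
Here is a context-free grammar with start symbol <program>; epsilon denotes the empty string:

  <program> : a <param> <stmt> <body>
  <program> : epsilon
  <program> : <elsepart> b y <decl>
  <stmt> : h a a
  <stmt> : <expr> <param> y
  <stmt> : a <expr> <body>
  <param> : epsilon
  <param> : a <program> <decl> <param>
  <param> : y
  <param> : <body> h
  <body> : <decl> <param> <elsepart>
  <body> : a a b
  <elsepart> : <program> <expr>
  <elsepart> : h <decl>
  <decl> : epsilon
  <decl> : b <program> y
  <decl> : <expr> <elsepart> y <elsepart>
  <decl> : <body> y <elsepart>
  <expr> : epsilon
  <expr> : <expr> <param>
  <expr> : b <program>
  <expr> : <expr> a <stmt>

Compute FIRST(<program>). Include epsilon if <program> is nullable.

<program> : a <param> <stmt> <body> contributes {a}.
<program> : epsilon contributes epsilon.
From <program> : <elsepart> b y <decl>: <elsepart> nullable, take FIRST(<elsepart>) ∪ {b} = { a, b, h, y }.
Union: FIRST(<program>) = { a, b, h, y, epsilon }.

{ a, b, h, y, epsilon }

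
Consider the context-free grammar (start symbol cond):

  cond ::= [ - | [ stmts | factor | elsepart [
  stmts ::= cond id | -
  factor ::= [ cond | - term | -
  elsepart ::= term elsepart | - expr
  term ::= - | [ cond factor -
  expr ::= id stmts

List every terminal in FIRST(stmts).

From stmts ::= cond id: add FIRST(cond) = { -, [ }.
stmts ::= - contributes {-}.
Union: FIRST(stmts) = { -, [ }.

{ -, [ }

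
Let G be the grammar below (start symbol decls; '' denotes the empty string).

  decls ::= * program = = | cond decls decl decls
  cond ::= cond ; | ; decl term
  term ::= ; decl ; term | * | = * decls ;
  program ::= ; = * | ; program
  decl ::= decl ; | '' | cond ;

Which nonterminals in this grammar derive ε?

{ decl }

Directly nullable (have an ''-production): decl.
No other nonterminal has a production whose RHS symbols are all nullable.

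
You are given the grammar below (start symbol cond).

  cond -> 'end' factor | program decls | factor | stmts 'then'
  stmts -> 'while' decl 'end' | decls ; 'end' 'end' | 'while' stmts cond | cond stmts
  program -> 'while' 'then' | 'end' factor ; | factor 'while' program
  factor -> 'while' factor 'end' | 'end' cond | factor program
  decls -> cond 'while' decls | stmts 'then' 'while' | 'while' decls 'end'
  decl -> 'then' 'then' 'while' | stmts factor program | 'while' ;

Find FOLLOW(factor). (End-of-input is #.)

{ #, 'end', 'then', 'while', ; }

In cond -> 'end' factor: factor is at the end, add FOLLOW(cond) = { #, 'end', 'then', 'while', ; }.
In cond -> factor: factor is at the end, add FOLLOW(cond) = { #, 'end', 'then', 'while', ; }.
In program -> 'end' factor ;: add FIRST(;) = { ; }.
In program -> factor 'while' program: add FIRST('while' program) = { 'while' }.
In factor -> 'while' factor 'end': add FIRST('end') = { 'end' }.
In factor -> factor program: add FIRST(program) = { 'end', 'while' }.
In decl -> stmts factor program: add FIRST(program) = { 'end', 'while' }.
Union: FOLLOW(factor) = { #, 'end', 'then', 'while', ; }.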